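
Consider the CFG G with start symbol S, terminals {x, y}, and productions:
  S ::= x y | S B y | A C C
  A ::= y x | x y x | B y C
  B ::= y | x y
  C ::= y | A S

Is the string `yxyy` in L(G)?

yes

S ⇒ ACC ⇒ yxCC ⇒ yxyC ⇒ yxyy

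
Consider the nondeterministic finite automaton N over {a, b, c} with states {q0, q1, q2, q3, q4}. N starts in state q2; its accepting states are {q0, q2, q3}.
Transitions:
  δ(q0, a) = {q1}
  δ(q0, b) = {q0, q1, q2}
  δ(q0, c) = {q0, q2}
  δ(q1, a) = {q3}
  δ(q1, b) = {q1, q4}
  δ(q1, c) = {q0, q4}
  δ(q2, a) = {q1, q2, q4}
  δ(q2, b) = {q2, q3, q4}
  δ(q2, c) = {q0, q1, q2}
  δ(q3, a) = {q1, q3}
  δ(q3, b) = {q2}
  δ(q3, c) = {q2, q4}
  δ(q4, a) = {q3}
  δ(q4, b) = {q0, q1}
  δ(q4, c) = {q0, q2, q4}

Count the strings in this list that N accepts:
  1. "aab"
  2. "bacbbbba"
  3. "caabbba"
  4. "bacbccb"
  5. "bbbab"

5

"aab": accepted
"bacbbbba": accepted
"caabbba": accepted
"bacbccb": accepted
"bbbab": accepted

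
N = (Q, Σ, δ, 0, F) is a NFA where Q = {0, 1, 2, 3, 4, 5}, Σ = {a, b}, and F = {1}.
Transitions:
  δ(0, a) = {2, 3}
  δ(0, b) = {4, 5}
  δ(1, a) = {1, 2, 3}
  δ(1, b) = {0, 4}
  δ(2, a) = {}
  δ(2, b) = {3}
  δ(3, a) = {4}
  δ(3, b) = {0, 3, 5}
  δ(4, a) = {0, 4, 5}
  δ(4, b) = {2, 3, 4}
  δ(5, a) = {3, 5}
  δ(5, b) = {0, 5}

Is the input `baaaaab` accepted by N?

Start: {0}
read b: {4, 5}
read a: {0, 3, 4, 5}
read a: {0, 2, 3, 4, 5}
read a: {0, 2, 3, 4, 5}
read a: {0, 2, 3, 4, 5}
read a: {0, 2, 3, 4, 5}
read b: {0, 2, 3, 4, 5}
Reachable ∩ accepting = {} — empty.

rejected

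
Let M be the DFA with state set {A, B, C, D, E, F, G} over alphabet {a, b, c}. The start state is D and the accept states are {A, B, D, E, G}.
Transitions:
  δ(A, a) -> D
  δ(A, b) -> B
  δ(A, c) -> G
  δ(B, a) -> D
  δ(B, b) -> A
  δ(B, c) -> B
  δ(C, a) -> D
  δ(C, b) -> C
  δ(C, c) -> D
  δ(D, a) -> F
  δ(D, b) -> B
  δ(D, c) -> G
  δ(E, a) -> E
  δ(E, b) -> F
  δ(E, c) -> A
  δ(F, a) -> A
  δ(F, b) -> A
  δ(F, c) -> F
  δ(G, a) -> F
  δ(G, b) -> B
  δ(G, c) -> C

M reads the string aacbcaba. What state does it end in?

D --a--> F
F --a--> A
A --c--> G
G --b--> B
B --c--> B
B --a--> D
D --b--> B
B --a--> D

D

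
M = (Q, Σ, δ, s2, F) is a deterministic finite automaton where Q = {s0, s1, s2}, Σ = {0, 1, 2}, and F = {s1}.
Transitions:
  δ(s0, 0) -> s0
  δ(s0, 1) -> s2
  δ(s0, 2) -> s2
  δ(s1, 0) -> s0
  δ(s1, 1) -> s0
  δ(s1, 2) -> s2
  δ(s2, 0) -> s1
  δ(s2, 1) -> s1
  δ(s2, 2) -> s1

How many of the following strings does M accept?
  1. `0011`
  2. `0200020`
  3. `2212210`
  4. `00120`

`0011`: accepted
`0200020`: accepted
`2212210`: rejected
`00120`: rejected

2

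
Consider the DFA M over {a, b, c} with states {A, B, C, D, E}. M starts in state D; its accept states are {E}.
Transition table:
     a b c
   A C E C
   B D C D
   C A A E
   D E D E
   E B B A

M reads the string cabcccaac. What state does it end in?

D --c--> E
E --a--> B
B --b--> C
C --c--> E
E --c--> A
A --c--> C
C --a--> A
A --a--> C
C --c--> E

E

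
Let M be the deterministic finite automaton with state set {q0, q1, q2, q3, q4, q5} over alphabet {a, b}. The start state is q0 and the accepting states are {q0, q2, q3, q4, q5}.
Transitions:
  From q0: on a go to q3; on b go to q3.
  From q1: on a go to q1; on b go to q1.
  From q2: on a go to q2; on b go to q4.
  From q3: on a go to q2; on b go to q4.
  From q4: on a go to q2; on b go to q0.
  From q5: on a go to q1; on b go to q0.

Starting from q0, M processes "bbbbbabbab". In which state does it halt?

q0 --b--> q3
q3 --b--> q4
q4 --b--> q0
q0 --b--> q3
q3 --b--> q4
q4 --a--> q2
q2 --b--> q4
q4 --b--> q0
q0 --a--> q3
q3 --b--> q4

q4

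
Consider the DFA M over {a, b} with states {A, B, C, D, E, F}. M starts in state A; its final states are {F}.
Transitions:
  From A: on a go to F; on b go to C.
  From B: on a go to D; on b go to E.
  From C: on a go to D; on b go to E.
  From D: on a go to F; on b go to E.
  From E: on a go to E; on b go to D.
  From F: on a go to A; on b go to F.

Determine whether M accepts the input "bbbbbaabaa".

accepted

A --b--> C
C --b--> E
E --b--> D
D --b--> E
E --b--> D
D --a--> F
F --a--> A
A --b--> C
C --a--> D
D --a--> F
End in state F, which is an accepting state.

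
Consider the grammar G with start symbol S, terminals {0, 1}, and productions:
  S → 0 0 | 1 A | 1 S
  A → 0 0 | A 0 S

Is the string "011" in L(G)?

no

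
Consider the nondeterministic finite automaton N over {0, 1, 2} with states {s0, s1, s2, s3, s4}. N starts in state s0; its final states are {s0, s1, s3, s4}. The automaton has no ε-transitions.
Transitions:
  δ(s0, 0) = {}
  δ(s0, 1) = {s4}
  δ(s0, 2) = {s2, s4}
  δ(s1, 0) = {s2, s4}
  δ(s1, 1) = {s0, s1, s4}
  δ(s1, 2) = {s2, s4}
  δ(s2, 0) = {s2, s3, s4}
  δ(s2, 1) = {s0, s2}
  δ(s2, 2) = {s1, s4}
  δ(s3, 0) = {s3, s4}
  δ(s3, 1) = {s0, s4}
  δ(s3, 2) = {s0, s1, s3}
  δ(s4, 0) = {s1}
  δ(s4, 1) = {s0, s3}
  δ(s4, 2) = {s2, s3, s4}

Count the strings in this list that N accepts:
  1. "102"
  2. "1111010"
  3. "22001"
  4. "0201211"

"102": accepted
"1111010": accepted
"22001": accepted
"0201211": rejected

3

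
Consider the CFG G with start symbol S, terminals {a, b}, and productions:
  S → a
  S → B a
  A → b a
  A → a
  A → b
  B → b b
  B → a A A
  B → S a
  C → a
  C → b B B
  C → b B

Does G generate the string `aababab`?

no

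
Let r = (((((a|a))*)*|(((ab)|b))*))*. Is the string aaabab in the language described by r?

Split into 6 pieces a · a · a · b · a · b; each matches ((((a|a))*)*|(((ab)|b))*).

yes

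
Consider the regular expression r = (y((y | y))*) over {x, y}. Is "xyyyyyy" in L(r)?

No split of xyyyyyy into u·v has y matching u and ((y|y))* matching v.

no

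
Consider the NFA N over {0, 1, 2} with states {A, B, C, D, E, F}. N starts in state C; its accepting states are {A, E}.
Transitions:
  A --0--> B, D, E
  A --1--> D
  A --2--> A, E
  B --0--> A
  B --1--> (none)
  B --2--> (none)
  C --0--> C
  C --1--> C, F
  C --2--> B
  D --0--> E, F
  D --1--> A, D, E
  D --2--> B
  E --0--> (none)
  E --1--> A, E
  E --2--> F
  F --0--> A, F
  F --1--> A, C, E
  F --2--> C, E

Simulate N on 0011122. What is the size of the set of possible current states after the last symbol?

Start: {C}
read 0: {C}
read 0: {C}
read 1: {C, F}
read 1: {A, C, E, F}
read 1: {A, C, D, E, F}
read 2: {A, B, C, E, F}
read 2: {A, B, C, E, F}
Final reachable set {A, B, C, E, F} has 5 states.

5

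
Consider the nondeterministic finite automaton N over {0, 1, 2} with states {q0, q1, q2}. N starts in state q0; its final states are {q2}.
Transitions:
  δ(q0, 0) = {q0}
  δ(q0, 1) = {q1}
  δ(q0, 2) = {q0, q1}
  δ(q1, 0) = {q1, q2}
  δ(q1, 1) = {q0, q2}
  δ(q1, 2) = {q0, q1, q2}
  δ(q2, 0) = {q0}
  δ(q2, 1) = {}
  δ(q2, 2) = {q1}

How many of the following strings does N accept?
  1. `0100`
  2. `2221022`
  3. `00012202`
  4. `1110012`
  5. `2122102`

5

`0100`: accepted
`2221022`: accepted
`00012202`: accepted
`1110012`: accepted
`2122102`: accepted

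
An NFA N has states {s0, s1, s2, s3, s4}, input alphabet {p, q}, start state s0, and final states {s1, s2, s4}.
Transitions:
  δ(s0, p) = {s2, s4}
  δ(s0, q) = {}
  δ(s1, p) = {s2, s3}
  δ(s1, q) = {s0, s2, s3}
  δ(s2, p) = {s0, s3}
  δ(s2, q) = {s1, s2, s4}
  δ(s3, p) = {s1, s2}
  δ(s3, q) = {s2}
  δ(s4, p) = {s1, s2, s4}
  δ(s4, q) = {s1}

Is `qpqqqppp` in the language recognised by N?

rejected

Start: {s0}
read q: {}
The reachable set is empty and stays empty for the remaining 7 symbols.
Reachable ∩ accepting = {} — empty.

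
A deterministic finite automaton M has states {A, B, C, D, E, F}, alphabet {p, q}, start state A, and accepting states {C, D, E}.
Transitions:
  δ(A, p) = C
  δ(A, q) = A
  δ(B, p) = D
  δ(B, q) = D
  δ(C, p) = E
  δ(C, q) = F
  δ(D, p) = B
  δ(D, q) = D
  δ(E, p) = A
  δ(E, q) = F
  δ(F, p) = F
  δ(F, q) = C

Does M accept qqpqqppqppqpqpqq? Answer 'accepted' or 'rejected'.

accepted

A --q--> A
A --q--> A
A --p--> C
C --q--> F
F --q--> C
C --p--> E
E --p--> A
A --q--> A
A --p--> C
C --p--> E
E --q--> F
F --p--> F
F --q--> C
C --p--> E
E --q--> F
F --q--> C
End in state C, which is an accepting state.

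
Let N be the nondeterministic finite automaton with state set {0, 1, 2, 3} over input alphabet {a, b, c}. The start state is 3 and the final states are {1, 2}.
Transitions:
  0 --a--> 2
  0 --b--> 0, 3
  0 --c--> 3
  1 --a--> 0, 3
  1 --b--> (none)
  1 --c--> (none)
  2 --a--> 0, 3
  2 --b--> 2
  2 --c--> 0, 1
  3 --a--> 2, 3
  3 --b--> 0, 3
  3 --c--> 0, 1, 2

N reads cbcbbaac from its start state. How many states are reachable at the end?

4

Start: {3}
read c: {0, 1, 2}
read b: {0, 2, 3}
read c: {0, 1, 2, 3}
read b: {0, 2, 3}
read b: {0, 2, 3}
read a: {0, 2, 3}
read a: {0, 2, 3}
read c: {0, 1, 2, 3}
Final reachable set {0, 1, 2, 3} has 4 states.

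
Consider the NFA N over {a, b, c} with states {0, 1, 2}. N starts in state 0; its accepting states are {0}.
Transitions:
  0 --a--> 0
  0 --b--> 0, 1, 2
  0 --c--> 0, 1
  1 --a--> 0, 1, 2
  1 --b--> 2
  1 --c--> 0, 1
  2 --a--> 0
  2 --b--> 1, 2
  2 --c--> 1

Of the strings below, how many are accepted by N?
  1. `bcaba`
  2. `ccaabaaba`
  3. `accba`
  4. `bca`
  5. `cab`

5

`bcaba`: accepted
`ccaabaaba`: accepted
`accba`: accepted
`bca`: accepted
`cab`: accepted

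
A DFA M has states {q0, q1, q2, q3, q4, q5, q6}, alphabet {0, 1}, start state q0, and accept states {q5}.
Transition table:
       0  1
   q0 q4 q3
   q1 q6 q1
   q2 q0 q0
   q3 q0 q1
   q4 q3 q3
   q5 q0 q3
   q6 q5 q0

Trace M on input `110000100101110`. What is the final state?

q6

q0 --1--> q3
q3 --1--> q1
q1 --0--> q6
q6 --0--> q5
q5 --0--> q0
q0 --0--> q4
q4 --1--> q3
q3 --0--> q0
q0 --0--> q4
q4 --1--> q3
q3 --0--> q0
q0 --1--> q3
q3 --1--> q1
q1 --1--> q1
q1 --0--> q6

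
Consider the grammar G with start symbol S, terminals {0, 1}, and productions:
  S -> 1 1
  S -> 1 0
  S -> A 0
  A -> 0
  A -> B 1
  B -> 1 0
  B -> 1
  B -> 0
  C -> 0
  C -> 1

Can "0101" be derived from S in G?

no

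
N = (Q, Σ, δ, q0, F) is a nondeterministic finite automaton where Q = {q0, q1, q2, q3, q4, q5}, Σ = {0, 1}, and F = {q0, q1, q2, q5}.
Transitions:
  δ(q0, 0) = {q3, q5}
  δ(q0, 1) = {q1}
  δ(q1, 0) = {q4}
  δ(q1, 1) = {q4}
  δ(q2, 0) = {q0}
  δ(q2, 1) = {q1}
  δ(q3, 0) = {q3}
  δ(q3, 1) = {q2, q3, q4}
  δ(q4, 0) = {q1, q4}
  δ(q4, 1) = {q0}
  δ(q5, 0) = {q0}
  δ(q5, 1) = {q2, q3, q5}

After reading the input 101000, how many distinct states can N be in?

2

Start: {q0}
read 1: {q1}
read 0: {q4}
read 1: {q0}
read 0: {q3, q5}
read 0: {q0, q3}
read 0: {q3, q5}
Final reachable set {q3, q5} has 2 states.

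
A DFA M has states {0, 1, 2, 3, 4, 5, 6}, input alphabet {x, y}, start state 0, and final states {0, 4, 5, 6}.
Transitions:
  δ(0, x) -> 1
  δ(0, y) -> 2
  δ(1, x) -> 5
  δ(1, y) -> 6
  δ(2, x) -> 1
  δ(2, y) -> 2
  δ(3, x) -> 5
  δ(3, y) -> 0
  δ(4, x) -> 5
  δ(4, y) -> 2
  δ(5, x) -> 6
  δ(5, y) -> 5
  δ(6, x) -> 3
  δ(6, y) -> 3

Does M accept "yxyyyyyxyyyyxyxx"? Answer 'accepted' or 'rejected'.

0 --y--> 2
2 --x--> 1
1 --y--> 6
6 --y--> 3
3 --y--> 0
0 --y--> 2
2 --y--> 2
2 --x--> 1
1 --y--> 6
6 --y--> 3
3 --y--> 0
0 --y--> 2
2 --x--> 1
1 --y--> 6
6 --x--> 3
3 --x--> 5
End in state 5, which is an accepting state.

accepted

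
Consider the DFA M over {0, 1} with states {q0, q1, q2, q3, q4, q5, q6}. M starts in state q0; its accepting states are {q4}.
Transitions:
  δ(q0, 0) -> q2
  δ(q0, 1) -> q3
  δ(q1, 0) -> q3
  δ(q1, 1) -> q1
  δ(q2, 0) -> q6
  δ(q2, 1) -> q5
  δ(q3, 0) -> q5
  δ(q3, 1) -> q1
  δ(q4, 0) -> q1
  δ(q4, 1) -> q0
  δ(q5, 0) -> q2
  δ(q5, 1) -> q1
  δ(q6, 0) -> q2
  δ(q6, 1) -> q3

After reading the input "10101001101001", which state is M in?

q0 --1--> q3
q3 --0--> q5
q5 --1--> q1
q1 --0--> q3
q3 --1--> q1
q1 --0--> q3
q3 --0--> q5
q5 --1--> q1
q1 --1--> q1
q1 --0--> q3
q3 --1--> q1
q1 --0--> q3
q3 --0--> q5
q5 --1--> q1

q1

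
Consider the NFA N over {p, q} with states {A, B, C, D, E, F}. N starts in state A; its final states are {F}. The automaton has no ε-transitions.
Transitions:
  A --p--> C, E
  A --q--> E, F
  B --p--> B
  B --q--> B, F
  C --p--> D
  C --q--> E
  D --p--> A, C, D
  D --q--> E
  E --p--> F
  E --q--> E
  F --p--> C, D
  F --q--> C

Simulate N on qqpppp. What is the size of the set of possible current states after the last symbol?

5

Start: {A}
read q: {E, F}
read q: {C, E}
read p: {D, F}
read p: {A, C, D}
read p: {A, C, D, E}
read p: {A, C, D, E, F}
Final reachable set {A, C, D, E, F} has 5 states.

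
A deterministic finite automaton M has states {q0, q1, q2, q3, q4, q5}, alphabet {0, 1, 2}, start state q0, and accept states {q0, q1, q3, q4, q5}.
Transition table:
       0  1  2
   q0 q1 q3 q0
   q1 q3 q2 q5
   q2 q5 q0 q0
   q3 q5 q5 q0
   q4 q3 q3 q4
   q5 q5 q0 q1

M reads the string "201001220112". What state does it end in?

q0

q0 --2--> q0
q0 --0--> q1
q1 --1--> q2
q2 --0--> q5
q5 --0--> q5
q5 --1--> q0
q0 --2--> q0
q0 --2--> q0
q0 --0--> q1
q1 --1--> q2
q2 --1--> q0
q0 --2--> q0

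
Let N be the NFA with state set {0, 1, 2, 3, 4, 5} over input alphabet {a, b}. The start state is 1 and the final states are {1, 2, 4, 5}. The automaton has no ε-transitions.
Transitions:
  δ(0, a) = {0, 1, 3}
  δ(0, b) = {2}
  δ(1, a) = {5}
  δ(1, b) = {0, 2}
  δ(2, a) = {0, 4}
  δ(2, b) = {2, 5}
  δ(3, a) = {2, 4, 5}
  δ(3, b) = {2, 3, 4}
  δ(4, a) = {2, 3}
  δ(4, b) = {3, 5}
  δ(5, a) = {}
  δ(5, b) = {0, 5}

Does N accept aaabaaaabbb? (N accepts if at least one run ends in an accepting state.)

rejected

Start: {1}
read a: {5}
read a: {}
The reachable set is empty and stays empty for the remaining 9 symbols.
Reachable ∩ accepting = {} — empty.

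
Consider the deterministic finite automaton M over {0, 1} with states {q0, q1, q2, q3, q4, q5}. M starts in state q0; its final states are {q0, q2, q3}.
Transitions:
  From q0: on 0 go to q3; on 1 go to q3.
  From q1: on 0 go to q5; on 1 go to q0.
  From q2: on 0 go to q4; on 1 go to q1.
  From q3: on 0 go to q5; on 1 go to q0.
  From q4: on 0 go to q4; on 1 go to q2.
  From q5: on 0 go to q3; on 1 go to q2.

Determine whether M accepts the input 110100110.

q0 --1--> q3
q3 --1--> q0
q0 --0--> q3
q3 --1--> q0
q0 --0--> q3
q3 --0--> q5
q5 --1--> q2
q2 --1--> q1
q1 --0--> q5
End in state q5, which is not an accepting state.

rejected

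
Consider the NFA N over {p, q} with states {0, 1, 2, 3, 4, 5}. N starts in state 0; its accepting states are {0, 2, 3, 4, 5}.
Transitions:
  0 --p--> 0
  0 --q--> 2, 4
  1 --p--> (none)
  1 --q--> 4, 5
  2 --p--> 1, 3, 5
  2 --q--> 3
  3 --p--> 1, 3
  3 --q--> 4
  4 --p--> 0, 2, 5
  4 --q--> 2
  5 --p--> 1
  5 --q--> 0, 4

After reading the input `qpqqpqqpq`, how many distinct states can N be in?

5

Start: {0}
read q: {2, 4}
read p: {0, 1, 2, 3, 5}
read q: {0, 2, 3, 4, 5}
read q: {0, 2, 3, 4}
read p: {0, 1, 2, 3, 5}
read q: {0, 2, 3, 4, 5}
read q: {0, 2, 3, 4}
read p: {0, 1, 2, 3, 5}
read q: {0, 2, 3, 4, 5}
Final reachable set {0, 2, 3, 4, 5} has 5 states.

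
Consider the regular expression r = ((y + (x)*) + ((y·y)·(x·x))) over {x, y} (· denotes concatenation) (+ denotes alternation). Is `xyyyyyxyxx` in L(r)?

no

Neither (y+(x)*) nor ((y·y)·(x·x)) matches xyyyyyxyxx.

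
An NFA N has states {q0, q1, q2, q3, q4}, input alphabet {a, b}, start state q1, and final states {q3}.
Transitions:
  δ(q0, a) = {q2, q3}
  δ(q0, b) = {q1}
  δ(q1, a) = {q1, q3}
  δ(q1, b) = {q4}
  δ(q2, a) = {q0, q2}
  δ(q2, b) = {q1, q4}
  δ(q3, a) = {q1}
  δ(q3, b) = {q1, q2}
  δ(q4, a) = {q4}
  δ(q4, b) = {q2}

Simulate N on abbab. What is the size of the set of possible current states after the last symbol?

Start: {q1}
read a: {q1, q3}
read b: {q1, q2, q4}
read b: {q1, q2, q4}
read a: {q0, q1, q2, q3, q4}
read b: {q1, q2, q4}
Final reachable set {q1, q2, q4} has 3 states.

3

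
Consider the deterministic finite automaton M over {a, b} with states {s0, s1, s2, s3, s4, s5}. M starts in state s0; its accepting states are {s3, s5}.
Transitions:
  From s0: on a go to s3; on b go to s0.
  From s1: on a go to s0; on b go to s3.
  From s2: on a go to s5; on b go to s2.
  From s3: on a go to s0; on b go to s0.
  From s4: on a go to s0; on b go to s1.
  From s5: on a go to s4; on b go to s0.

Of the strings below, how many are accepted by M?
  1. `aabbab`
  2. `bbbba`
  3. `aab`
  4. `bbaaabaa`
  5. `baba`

2

`aabbab`: rejected
`bbbba`: accepted
`aab`: rejected
`bbaaabaa`: rejected
`baba`: accepted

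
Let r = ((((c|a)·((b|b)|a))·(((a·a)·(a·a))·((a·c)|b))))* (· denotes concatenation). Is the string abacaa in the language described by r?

no

abacaa cannot be split into zero or more pieces each matching (((c|a)·((b|b)|a))·(((a·a)·(a·a))·((a·c)|b))).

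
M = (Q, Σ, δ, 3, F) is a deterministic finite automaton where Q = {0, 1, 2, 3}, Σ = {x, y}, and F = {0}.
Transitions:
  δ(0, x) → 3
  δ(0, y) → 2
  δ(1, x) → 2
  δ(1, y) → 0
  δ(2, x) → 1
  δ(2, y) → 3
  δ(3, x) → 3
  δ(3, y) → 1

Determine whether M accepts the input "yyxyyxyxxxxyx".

3 --y--> 1
1 --y--> 0
0 --x--> 3
3 --y--> 1
1 --y--> 0
0 --x--> 3
3 --y--> 1
1 --x--> 2
2 --x--> 1
1 --x--> 2
2 --x--> 1
1 --y--> 0
0 --x--> 3
End in state 3, which is not an accepting state.

rejected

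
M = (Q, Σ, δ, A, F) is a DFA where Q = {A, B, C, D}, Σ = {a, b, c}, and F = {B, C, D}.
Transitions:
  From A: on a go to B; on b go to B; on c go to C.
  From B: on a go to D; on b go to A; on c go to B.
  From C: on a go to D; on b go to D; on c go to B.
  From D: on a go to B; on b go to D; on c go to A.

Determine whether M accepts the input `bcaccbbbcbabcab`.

A --b--> B
B --c--> B
B --a--> D
D --c--> A
A --c--> C
C --b--> D
D --b--> D
D --b--> D
D --c--> A
A --b--> B
B --a--> D
D --b--> D
D --c--> A
A --a--> B
B --b--> A
End in state A, which is not an accepting state.

rejected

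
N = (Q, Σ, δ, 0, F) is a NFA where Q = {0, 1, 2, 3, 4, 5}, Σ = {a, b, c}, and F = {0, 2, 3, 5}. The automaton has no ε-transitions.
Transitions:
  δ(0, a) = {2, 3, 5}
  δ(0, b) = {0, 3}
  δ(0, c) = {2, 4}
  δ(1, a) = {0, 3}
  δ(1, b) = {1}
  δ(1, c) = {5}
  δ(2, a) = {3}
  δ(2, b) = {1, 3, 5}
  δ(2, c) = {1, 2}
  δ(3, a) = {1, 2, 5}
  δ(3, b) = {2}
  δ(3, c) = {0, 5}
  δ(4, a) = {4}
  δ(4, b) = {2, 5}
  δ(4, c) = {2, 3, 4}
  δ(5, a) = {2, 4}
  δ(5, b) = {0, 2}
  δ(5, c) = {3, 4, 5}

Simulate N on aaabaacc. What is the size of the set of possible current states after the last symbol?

6

Start: {0}
read a: {2, 3, 5}
read a: {1, 2, 3, 4, 5}
read a: {0, 1, 2, 3, 4, 5}
read b: {0, 1, 2, 3, 5}
read a: {0, 1, 2, 3, 4, 5}
read a: {0, 1, 2, 3, 4, 5}
read c: {0, 1, 2, 3, 4, 5}
read c: {0, 1, 2, 3, 4, 5}
Final reachable set {0, 1, 2, 3, 4, 5} has 6 states.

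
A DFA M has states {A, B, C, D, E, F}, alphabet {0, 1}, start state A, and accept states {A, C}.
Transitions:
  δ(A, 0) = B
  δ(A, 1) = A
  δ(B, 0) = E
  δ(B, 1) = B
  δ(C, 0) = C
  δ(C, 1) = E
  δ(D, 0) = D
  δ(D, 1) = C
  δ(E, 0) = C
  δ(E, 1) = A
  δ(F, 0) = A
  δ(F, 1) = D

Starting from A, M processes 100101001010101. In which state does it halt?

E

A --1--> A
A --0--> B
B --0--> E
E --1--> A
A --0--> B
B --1--> B
B --0--> E
E --0--> C
C --1--> E
E --0--> C
C --1--> E
E --0--> C
C --1--> E
E --0--> C
C --1--> E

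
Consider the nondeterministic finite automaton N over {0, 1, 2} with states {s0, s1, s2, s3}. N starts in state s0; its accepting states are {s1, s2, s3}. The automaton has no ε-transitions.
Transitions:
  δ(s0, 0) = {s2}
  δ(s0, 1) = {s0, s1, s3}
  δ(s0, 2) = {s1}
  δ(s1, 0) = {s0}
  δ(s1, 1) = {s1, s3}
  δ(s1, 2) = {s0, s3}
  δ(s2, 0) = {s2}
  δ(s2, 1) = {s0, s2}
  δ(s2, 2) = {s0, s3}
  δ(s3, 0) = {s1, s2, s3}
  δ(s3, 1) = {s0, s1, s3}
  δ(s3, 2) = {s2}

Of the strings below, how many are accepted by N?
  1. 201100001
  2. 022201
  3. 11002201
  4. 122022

4

201100001: accepted
022201: accepted
11002201: accepted
122022: accepted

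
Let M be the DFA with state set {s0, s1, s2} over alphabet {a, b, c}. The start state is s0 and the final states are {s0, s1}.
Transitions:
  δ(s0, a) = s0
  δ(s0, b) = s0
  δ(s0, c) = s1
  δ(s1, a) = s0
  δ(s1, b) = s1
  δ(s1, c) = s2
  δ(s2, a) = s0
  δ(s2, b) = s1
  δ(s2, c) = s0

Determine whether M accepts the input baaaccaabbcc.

rejected

s0 --b--> s0
s0 --a--> s0
s0 --a--> s0
s0 --a--> s0
s0 --c--> s1
s1 --c--> s2
s2 --a--> s0
s0 --a--> s0
s0 --b--> s0
s0 --b--> s0
s0 --c--> s1
s1 --c--> s2
End in state s2, which is not an accepting state.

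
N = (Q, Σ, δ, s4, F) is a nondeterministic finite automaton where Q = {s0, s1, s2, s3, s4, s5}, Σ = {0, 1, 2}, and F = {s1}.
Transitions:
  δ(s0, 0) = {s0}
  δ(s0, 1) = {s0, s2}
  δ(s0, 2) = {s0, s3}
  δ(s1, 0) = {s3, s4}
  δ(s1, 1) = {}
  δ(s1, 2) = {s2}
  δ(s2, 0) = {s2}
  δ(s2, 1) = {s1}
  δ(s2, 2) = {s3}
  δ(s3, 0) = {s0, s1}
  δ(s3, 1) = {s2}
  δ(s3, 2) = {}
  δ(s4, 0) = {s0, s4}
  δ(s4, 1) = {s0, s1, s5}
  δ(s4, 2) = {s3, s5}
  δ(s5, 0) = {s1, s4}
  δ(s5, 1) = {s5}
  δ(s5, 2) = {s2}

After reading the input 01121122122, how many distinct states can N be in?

Start: {s4}
read 0: {s0, s4}
read 1: {s0, s1, s2, s5}
read 1: {s0, s1, s2, s5}
read 2: {s0, s2, s3}
read 1: {s0, s1, s2}
read 1: {s0, s1, s2}
read 2: {s0, s2, s3}
read 2: {s0, s3}
read 1: {s0, s2}
read 2: {s0, s3}
read 2: {s0, s3}
Final reachable set {s0, s3} has 2 states.

2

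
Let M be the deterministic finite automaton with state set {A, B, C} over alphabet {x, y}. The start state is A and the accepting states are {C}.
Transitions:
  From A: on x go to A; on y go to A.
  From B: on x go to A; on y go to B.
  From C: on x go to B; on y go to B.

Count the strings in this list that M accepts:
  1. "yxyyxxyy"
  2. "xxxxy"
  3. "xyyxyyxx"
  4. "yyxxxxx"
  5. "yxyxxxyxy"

"yxyyxxyy": rejected
"xxxxy": rejected
"xyyxyyxx": rejected
"yyxxxxx": rejected
"yxyxxxyxy": rejected

0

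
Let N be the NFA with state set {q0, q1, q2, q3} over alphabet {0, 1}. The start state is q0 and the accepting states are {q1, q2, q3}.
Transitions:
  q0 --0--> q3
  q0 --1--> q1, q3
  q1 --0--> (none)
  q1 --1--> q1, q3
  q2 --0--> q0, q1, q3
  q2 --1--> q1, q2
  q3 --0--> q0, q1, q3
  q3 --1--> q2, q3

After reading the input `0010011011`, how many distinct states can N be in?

Start: {q0}
read 0: {q3}
read 0: {q0, q1, q3}
read 1: {q1, q2, q3}
read 0: {q0, q1, q3}
read 0: {q0, q1, q3}
read 1: {q1, q2, q3}
read 1: {q1, q2, q3}
read 0: {q0, q1, q3}
read 1: {q1, q2, q3}
read 1: {q1, q2, q3}
Final reachable set {q1, q2, q3} has 3 states.

3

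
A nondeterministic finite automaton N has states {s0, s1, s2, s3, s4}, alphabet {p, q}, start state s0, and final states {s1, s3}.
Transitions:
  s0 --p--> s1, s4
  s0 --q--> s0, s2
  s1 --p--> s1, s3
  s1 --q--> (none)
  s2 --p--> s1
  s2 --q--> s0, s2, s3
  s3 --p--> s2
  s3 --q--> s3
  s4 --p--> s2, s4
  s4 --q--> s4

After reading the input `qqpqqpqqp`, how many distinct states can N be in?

3

Start: {s0}
read q: {s0, s2}
read q: {s0, s2, s3}
read p: {s1, s2, s4}
read q: {s0, s2, s3, s4}
read q: {s0, s2, s3, s4}
read p: {s1, s2, s4}
read q: {s0, s2, s3, s4}
read q: {s0, s2, s3, s4}
read p: {s1, s2, s4}
Final reachable set {s1, s2, s4} has 3 states.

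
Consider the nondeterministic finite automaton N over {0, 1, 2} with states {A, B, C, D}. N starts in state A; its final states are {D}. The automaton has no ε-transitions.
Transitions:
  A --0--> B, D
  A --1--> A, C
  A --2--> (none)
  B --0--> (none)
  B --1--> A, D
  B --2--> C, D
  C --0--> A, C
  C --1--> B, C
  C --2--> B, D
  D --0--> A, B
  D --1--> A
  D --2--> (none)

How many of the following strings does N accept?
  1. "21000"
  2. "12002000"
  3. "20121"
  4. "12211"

2

"21000": rejected
"12002000": accepted
"20121": rejected
"12211": accepted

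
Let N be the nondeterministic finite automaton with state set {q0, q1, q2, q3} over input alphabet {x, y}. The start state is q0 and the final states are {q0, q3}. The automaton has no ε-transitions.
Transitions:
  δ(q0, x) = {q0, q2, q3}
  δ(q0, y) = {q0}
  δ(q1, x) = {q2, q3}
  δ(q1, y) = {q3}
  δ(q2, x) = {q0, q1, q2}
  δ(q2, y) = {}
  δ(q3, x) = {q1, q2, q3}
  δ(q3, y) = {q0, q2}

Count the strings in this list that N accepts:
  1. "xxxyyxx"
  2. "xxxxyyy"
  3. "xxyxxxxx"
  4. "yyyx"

4

"xxxyyxx": accepted
"xxxxyyy": accepted
"xxyxxxxx": accepted
"yyyx": accepted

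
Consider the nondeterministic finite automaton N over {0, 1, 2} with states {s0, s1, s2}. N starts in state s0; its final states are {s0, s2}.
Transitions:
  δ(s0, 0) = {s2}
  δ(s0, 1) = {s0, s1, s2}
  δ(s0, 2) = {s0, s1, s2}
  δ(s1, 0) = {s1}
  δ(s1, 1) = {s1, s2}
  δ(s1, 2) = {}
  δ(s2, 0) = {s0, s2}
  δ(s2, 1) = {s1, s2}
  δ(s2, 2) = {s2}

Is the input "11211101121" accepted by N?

accepted

Start: {s0}
read 1: {s0, s1, s2}
read 1: {s0, s1, s2}
read 2: {s0, s1, s2}
read 1: {s0, s1, s2}
read 1: {s0, s1, s2}
read 1: {s0, s1, s2}
read 0: {s0, s1, s2}
read 1: {s0, s1, s2}
read 1: {s0, s1, s2}
read 2: {s0, s1, s2}
read 1: {s0, s1, s2}
Reachable ∩ accepting = {s0, s2} — nonempty.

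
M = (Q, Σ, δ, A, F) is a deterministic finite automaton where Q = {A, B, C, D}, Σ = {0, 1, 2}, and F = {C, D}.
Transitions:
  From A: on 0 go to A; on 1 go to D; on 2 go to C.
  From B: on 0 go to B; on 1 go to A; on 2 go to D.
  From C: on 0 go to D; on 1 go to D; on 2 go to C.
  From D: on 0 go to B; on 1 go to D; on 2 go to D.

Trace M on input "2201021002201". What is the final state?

A --2--> C
C --2--> C
C --0--> D
D --1--> D
D --0--> B
B --2--> D
D --1--> D
D --0--> B
B --0--> B
B --2--> D
D --2--> D
D --0--> B
B --1--> A

A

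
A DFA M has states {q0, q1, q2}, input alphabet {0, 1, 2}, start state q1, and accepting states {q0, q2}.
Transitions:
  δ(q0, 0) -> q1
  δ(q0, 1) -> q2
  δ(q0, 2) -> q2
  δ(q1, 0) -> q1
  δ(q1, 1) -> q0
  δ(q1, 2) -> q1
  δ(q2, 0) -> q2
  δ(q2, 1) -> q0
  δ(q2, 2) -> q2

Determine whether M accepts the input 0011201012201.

accepted

q1 --0--> q1
q1 --0--> q1
q1 --1--> q0
q0 --1--> q2
q2 --2--> q2
q2 --0--> q2
q2 --1--> q0
q0 --0--> q1
q1 --1--> q0
q0 --2--> q2
q2 --2--> q2
q2 --0--> q2
q2 --1--> q0
End in state q0, which is an accepting state.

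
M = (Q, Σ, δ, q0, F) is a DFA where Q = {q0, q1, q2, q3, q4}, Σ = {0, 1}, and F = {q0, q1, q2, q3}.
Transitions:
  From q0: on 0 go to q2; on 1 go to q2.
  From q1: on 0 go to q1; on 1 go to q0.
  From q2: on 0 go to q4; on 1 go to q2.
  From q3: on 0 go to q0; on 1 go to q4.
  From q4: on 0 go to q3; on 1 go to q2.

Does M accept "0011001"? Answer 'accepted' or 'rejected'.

q0 --0--> q2
q2 --0--> q4
q4 --1--> q2
q2 --1--> q2
q2 --0--> q4
q4 --0--> q3
q3 --1--> q4
End in state q4, which is not an accepting state.

rejected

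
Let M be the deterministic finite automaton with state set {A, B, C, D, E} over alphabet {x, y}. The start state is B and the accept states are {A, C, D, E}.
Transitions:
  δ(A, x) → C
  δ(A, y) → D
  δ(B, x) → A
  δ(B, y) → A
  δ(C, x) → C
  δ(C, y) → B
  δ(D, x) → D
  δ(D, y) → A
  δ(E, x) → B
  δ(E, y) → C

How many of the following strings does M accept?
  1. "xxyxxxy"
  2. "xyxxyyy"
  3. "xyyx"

2

"xxyxxxy": rejected
"xyxxyyy": accepted
"xyyx": accepted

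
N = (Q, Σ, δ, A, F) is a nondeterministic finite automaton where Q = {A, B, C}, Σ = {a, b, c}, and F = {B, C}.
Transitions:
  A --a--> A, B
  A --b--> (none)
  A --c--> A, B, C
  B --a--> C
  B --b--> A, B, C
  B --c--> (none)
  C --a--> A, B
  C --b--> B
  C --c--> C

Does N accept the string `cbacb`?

Start: {A}
read c: {A, B, C}
read b: {A, B, C}
read a: {A, B, C}
read c: {A, B, C}
read b: {A, B, C}
Reachable ∩ accepting = {B, C} — nonempty.

accepted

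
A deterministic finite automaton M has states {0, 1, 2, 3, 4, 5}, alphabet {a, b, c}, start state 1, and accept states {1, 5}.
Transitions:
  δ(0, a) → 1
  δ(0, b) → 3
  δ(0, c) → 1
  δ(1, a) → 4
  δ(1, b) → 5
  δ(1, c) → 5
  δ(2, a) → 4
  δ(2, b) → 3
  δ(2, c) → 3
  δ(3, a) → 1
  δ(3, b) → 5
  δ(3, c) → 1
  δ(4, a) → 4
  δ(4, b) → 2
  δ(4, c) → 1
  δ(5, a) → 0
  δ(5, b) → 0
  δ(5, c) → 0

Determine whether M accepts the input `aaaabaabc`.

rejected

1 --a--> 4
4 --a--> 4
4 --a--> 4
4 --a--> 4
4 --b--> 2
2 --a--> 4
4 --a--> 4
4 --b--> 2
2 --c--> 3
End in state 3, which is not an accepting state.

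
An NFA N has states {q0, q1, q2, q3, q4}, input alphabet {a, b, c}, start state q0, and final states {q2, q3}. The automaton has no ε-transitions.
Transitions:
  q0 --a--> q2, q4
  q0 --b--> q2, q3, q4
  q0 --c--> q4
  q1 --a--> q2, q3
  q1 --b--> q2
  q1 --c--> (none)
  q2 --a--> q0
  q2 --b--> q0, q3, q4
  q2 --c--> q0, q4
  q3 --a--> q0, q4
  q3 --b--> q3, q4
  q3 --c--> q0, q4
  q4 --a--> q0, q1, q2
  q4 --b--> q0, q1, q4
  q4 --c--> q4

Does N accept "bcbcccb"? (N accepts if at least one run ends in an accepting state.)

rejected

Start: {q0}
read b: {q2, q3, q4}
read c: {q0, q4}
read b: {q0, q1, q2, q3, q4}
read c: {q0, q4}
read c: {q4}
read c: {q4}
read b: {q0, q1, q4}
Reachable ∩ accepting = {} — empty.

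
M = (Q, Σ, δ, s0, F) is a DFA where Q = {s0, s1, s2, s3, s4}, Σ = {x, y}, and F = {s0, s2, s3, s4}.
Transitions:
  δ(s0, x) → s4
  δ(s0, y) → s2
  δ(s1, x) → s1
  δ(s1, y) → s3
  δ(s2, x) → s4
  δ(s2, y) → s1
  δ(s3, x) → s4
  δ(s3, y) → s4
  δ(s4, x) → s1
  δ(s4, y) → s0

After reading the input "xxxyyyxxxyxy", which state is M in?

s0

s0 --x--> s4
s4 --x--> s1
s1 --x--> s1
s1 --y--> s3
s3 --y--> s4
s4 --y--> s0
s0 --x--> s4
s4 --x--> s1
s1 --x--> s1
s1 --y--> s3
s3 --x--> s4
s4 --y--> s0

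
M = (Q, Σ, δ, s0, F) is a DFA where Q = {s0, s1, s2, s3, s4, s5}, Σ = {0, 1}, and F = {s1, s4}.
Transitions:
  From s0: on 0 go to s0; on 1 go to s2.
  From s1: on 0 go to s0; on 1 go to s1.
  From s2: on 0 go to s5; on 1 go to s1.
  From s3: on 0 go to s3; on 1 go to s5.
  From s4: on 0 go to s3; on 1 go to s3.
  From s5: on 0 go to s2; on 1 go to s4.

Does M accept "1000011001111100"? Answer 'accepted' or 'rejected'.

s0 --1--> s2
s2 --0--> s5
s5 --0--> s2
s2 --0--> s5
s5 --0--> s2
s2 --1--> s1
s1 --1--> s1
s1 --0--> s0
s0 --0--> s0
s0 --1--> s2
s2 --1--> s1
s1 --1--> s1
s1 --1--> s1
s1 --1--> s1
s1 --0--> s0
s0 --0--> s0
End in state s0, which is not an accepting state.

rejected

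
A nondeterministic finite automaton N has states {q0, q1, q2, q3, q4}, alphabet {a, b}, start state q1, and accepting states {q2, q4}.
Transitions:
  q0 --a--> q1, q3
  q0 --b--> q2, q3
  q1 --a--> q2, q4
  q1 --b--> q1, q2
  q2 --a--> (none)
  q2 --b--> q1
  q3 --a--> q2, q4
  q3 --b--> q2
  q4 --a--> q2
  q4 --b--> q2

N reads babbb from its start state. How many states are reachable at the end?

2

Start: {q1}
read b: {q1, q2}
read a: {q2, q4}
read b: {q1, q2}
read b: {q1, q2}
read b: {q1, q2}
Final reachable set {q1, q2} has 2 states.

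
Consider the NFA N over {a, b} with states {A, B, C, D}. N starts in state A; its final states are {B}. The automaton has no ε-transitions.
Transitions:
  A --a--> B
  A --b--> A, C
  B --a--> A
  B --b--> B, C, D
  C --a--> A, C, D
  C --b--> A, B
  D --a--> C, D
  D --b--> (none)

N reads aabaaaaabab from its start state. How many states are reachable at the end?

Start: {A}
read a: {B}
read a: {A}
read b: {A, C}
read a: {A, B, C, D}
read a: {A, B, C, D}
read a: {A, B, C, D}
read a: {A, B, C, D}
read a: {A, B, C, D}
read b: {A, B, C, D}
read a: {A, B, C, D}
read b: {A, B, C, D}
Final reachable set {A, B, C, D} has 4 states.

4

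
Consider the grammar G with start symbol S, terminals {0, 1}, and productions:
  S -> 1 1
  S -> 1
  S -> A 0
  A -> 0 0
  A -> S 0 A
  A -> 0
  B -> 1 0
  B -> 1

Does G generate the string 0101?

no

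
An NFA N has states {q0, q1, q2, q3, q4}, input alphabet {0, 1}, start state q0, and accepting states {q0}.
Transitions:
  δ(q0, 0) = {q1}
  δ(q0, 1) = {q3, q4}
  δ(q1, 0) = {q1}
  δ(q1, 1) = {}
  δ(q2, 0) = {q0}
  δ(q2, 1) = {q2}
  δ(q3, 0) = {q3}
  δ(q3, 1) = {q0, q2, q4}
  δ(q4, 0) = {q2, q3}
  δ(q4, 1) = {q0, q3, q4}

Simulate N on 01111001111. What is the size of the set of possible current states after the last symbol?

0

Start: {q0}
read 0: {q1}
read 1: {}
The reachable set is empty and stays empty for the remaining 9 symbols.
Final reachable set {} has 0 states.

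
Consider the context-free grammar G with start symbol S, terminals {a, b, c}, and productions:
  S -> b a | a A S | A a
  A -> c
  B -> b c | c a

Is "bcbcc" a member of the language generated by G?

no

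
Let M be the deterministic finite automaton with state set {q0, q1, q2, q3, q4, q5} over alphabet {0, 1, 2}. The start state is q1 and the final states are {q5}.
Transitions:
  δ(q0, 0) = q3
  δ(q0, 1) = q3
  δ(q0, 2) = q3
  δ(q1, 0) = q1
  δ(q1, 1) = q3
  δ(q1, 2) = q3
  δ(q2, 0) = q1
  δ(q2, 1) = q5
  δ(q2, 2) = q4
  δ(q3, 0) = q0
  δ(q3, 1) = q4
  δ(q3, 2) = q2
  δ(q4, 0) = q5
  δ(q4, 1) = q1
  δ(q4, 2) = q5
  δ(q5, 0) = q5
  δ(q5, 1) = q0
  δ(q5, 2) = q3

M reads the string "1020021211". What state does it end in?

q1

q1 --1--> q3
q3 --0--> q0
q0 --2--> q3
q3 --0--> q0
q0 --0--> q3
q3 --2--> q2
q2 --1--> q5
q5 --2--> q3
q3 --1--> q4
q4 --1--> q1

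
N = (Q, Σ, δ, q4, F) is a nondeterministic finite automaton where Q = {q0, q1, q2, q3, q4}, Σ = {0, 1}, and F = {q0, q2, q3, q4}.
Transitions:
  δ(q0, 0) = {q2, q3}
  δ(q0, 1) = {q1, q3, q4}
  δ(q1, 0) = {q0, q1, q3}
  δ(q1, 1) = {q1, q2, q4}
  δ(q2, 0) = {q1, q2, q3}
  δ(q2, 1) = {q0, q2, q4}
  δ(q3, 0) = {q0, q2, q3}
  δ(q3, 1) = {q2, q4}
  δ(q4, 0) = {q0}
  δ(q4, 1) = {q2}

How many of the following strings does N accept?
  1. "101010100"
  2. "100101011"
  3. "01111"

"101010100": accepted
"100101011": accepted
"01111": accepted

3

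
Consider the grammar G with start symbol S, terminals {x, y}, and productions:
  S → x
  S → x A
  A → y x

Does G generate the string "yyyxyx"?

no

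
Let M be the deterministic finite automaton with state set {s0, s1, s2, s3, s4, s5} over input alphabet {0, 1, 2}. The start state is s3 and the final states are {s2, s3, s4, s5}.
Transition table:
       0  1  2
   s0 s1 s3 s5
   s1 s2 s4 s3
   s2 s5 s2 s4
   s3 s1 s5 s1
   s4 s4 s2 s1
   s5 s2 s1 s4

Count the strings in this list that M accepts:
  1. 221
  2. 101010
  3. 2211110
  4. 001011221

4

221: accepted
101010: accepted
2211110: accepted
001011221: accepted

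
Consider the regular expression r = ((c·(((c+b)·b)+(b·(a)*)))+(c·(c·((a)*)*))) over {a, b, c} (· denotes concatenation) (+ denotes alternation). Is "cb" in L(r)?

The left alternative (c·(((c+b)·b)+(b·(a)*))) matches cb.

yes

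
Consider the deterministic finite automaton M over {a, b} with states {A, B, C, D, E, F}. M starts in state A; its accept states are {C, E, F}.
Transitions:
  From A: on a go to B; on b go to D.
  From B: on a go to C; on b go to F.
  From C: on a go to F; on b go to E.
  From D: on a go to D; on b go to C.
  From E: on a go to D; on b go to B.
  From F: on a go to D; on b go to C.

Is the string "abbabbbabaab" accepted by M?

A --a--> B
B --b--> F
F --b--> C
C --a--> F
F --b--> C
C --b--> E
E --b--> B
B --a--> C
C --b--> E
E --a--> D
D --a--> D
D --b--> C
End in state C, which is an accepting state.

accepted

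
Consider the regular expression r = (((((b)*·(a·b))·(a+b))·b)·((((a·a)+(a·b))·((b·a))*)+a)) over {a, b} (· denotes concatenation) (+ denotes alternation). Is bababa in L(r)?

Split as babab·a: ((((b)*·(a·b))·(a+b))·b) matches babab and ((((a·a)+(a·b))·((b·a))*)+a) matches a.

yes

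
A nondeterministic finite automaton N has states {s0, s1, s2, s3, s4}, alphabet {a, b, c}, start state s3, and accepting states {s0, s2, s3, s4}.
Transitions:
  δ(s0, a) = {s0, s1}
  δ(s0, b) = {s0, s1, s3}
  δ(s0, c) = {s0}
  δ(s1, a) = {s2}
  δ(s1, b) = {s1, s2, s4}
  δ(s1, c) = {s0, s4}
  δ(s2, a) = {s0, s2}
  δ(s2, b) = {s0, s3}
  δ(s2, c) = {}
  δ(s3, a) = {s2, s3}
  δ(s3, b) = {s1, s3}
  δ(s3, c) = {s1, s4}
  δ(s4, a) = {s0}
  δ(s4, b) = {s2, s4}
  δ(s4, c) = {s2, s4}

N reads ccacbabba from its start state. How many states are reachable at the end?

4

Start: {s3}
read c: {s1, s4}
read c: {s0, s2, s4}
read a: {s0, s1, s2}
read c: {s0, s4}
read b: {s0, s1, s2, s3, s4}
read a: {s0, s1, s2, s3}
read b: {s0, s1, s2, s3, s4}
read b: {s0, s1, s2, s3, s4}
read a: {s0, s1, s2, s3}
Final reachable set {s0, s1, s2, s3} has 4 states.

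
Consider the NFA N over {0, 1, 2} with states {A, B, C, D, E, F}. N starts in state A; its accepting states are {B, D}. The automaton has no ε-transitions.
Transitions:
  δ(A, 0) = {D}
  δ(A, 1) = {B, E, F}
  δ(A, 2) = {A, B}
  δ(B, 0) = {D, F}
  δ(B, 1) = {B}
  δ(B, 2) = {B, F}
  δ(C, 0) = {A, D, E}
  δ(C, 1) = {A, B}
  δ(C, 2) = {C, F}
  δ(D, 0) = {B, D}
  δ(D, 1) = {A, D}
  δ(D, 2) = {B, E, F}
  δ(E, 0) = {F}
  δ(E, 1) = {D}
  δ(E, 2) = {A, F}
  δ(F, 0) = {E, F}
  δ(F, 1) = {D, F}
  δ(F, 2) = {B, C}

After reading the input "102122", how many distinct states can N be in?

4

Start: {A}
read 1: {B, E, F}
read 0: {D, E, F}
read 2: {A, B, C, E, F}
read 1: {A, B, D, E, F}
read 2: {A, B, C, E, F}
read 2: {A, B, C, F}
Final reachable set {A, B, C, F} has 4 states.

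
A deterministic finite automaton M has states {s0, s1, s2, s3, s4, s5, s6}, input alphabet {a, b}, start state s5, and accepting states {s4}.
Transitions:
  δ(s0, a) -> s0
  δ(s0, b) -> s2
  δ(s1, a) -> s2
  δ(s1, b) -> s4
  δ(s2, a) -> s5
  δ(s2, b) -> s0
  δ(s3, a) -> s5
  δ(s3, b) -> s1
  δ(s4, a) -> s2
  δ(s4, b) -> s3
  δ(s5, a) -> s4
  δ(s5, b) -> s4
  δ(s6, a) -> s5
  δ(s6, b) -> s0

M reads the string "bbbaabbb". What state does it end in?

s1

s5 --b--> s4
s4 --b--> s3
s3 --b--> s1
s1 --a--> s2
s2 --a--> s5
s5 --b--> s4
s4 --b--> s3
s3 --b--> s1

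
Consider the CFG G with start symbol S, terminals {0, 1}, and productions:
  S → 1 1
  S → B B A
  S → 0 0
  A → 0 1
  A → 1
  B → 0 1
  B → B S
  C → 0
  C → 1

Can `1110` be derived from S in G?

no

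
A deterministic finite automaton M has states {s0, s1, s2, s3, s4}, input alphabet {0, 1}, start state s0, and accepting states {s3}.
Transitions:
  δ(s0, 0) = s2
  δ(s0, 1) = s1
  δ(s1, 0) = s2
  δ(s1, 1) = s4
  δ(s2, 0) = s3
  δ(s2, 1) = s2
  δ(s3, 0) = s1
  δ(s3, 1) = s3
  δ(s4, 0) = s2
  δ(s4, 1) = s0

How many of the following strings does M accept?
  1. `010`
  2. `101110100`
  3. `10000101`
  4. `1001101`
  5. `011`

2

`010`: accepted
`101110100`: rejected
`10000101`: accepted
`1001101`: rejected
`011`: rejected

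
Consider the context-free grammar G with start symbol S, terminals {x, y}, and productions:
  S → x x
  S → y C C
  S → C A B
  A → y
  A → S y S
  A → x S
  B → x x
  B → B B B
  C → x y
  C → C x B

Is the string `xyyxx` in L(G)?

yes

S ⇒ CAB ⇒ xyAB ⇒ xyyB ⇒ xyyxx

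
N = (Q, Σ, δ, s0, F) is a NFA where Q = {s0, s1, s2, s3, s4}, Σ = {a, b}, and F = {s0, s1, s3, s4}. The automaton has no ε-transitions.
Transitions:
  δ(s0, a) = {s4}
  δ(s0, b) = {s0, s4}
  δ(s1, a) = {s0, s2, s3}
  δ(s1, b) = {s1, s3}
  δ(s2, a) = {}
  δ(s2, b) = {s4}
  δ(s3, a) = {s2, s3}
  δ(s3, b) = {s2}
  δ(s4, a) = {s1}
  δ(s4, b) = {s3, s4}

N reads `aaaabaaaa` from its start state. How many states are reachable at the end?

Start: {s0}
read a: {s4}
read a: {s1}
read a: {s0, s2, s3}
read a: {s2, s3, s4}
read b: {s2, s3, s4}
read a: {s1, s2, s3}
read a: {s0, s2, s3}
read a: {s2, s3, s4}
read a: {s1, s2, s3}
Final reachable set {s1, s2, s3} has 3 states.

3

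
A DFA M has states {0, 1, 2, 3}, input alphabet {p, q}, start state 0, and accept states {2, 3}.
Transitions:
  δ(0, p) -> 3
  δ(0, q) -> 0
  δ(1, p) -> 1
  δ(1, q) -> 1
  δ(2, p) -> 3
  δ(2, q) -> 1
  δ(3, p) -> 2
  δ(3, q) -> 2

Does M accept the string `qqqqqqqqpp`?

accepted

0 --q--> 0
0 --q--> 0
0 --q--> 0
0 --q--> 0
0 --q--> 0
0 --q--> 0
0 --q--> 0
0 --q--> 0
0 --p--> 3
3 --p--> 2
End in state 2, which is an accepting state.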